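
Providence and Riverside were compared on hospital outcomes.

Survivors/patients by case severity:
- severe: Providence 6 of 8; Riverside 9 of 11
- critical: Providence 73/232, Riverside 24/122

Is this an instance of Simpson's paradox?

No

Severe: Providence 6/8 = 75.0%, Riverside 9/11 = 81.8% → Riverside
Critical: Providence 73/232 = 31.5%, Riverside 24/122 = 19.7% → Providence
Overall: Providence 79/240 = 32.9%, Riverside 33/133 = 24.8% → Providence
Neither sweeps: Providence wins 1 of 2 groups, Riverside wins 1. Providence wins overall but not every group — no Simpson reversal.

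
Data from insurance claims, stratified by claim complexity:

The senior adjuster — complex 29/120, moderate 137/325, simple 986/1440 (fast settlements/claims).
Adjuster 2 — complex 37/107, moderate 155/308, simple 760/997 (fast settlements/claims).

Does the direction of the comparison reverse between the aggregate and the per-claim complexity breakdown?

Complex: the senior adjuster 29/120 = 24.2%, Adjuster 2 37/107 = 34.6% → Adjuster 2
Moderate: the senior adjuster 137/325 = 42.2%, Adjuster 2 155/308 = 50.3% → Adjuster 2
Simple: the senior adjuster 986/1440 = 68.5%, Adjuster 2 760/997 = 76.2% → Adjuster 2
Overall: the senior adjuster 1152/1885 = 61.1%, Adjuster 2 952/1412 = 67.4% → Adjuster 2
Adjuster 2 wins overall and in every claim group — no reversal.

No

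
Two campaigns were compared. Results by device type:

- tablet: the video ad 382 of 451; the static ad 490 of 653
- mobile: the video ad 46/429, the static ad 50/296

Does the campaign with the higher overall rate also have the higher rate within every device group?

No

Tablet: the video ad 382/451 = 84.7%, the static ad 490/653 = 75.0% → the video ad
Mobile: the video ad 46/429 = 10.7%, the static ad 50/296 = 16.9% → the static ad
Overall: the video ad 428/880 = 48.6%, the static ad 540/949 = 56.9% → the static ad
Neither sweeps: the video ad wins 1 of 2 groups, the static ad wins 1. The static ad wins overall but not every group — no Simpson reversal.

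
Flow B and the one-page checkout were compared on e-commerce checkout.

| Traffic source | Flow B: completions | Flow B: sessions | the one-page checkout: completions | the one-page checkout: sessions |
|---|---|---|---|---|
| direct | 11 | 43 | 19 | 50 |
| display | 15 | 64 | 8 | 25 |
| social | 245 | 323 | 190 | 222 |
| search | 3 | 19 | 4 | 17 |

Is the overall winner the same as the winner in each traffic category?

Yes

Direct: Flow B 11/43 = 25.6%, the one-page checkout 19/50 = 38.0% → the one-page checkout
Display: Flow B 15/64 = 23.4%, the one-page checkout 8/25 = 32.0% → the one-page checkout
Social: Flow B 245/323 = 75.9%, the one-page checkout 190/222 = 85.6% → the one-page checkout
Search: Flow B 3/19 = 15.8%, the one-page checkout 4/17 = 23.5% → the one-page checkout
Overall: Flow B 274/449 = 61.0%, the one-page checkout 221/314 = 70.4% → the one-page checkout
The one-page checkout wins overall and in every traffic group — no reversal.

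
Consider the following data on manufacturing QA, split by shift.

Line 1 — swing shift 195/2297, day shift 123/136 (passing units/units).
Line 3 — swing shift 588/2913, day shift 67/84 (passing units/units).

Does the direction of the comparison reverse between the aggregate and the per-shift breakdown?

Swing shift: Line 1 195/2297 = 8.5%, Line 3 588/2913 = 20.2% → Line 3
Day shift: Line 1 123/136 = 90.4%, Line 3 67/84 = 79.8% → Line 1
Overall: Line 1 318/2433 = 13.1%, Line 3 655/2997 = 21.9% → Line 3
Neither sweeps: Line 1 wins 1 of 2 groups, Line 3 wins 1. Line 3 wins overall but not every group — no Simpson reversal.

No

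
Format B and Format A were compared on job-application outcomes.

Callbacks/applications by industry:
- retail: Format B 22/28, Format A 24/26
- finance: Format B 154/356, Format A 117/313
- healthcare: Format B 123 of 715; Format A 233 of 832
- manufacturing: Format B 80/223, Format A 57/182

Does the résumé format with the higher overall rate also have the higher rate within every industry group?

No

Retail: Format B 22/28 = 78.6%, Format A 24/26 = 92.3% → Format A
Finance: Format B 154/356 = 43.3%, Format A 117/313 = 37.4% → Format B
Healthcare: Format B 123/715 = 17.2%, Format A 233/832 = 28.0% → Format A
Manufacturing: Format B 80/223 = 35.9%, Format A 57/182 = 31.3% → Format B
Overall: Format B 379/1322 = 28.7%, Format A 431/1353 = 31.9% → Format A
Neither sweeps: Format B wins 2 of 4 groups, Format A wins 2. Format A wins overall but not every group — no Simpson reversal.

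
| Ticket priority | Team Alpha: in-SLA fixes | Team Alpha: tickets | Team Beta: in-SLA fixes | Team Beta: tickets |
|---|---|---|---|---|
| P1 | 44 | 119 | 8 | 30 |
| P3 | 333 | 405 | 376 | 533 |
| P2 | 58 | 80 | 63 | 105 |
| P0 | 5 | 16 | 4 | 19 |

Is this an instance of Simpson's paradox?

P1: Team Alpha 44/119 = 37.0%, Team Beta 8/30 = 26.7% → Team Alpha
P3: Team Alpha 333/405 = 82.2%, Team Beta 376/533 = 70.5% → Team Alpha
P2: Team Alpha 58/80 = 72.5%, Team Beta 63/105 = 60.0% → Team Alpha
P0: Team Alpha 5/16 = 31.2%, Team Beta 4/19 = 21.1% → Team Alpha
Overall: Team Alpha 440/620 = 71.0%, Team Beta 451/687 = 65.6% → Team Alpha
Team Alpha wins overall and in every ticket group — no reversal.

No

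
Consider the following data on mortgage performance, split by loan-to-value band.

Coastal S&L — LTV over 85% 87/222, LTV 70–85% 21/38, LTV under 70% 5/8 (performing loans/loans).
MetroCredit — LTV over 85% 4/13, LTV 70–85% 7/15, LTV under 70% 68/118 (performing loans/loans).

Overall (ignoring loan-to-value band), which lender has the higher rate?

LTV over 85%: Coastal S&L 87/222 = 39.2%, MetroCredit 4/13 = 30.8% → Coastal S&L
LTV 70–85%: Coastal S&L 21/38 = 55.3%, MetroCredit 7/15 = 46.7% → Coastal S&L
LTV under 70%: Coastal S&L 5/8 = 62.5%, MetroCredit 68/118 = 57.6% → Coastal S&L
Overall: Coastal S&L 113/268 = 42.2%, MetroCredit 79/146 = 54.1% → MetroCredit
(Coastal S&L wins every loan-to-value group but MetroCredit wins overall — Coastal S&L's loans skew toward the low-rate LTV over 85% group.)

MetroCredit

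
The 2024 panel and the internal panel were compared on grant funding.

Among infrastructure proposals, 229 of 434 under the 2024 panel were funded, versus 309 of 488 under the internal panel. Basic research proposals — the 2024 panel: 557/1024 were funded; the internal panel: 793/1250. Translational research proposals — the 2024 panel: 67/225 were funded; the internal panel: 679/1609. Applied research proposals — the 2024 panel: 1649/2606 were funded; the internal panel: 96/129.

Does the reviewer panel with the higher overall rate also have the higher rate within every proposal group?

No

Infrastructure: the 2024 panel 229/434 = 52.8%, the internal panel 309/488 = 63.3% → the internal panel
Basic research: the 2024 panel 557/1024 = 54.4%, the internal panel 793/1250 = 63.4% → the internal panel
Translational research: the 2024 panel 67/225 = 29.8%, the internal panel 679/1609 = 42.2% → the internal panel
Applied research: the 2024 panel 1649/2606 = 63.3%, the internal panel 96/129 = 74.4% → the internal panel
Overall: the 2024 panel 2502/4289 = 58.3%, the internal panel 1877/3476 = 54.0% → the 2024 panel
The internal panel wins each proposal group but the 2024 panel wins overall — the comparison reverses. The internal panel's proposals skew toward translational research, which has a lower base rate.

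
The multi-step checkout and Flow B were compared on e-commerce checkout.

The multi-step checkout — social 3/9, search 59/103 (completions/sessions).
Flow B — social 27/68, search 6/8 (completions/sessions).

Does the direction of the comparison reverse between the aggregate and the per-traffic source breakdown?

Yes

Social: the multi-step checkout 3/9 = 33.3%, Flow B 27/68 = 39.7% → Flow B
Search: the multi-step checkout 59/103 = 57.3%, Flow B 6/8 = 75.0% → Flow B
Overall: the multi-step checkout 62/112 = 55.4%, Flow B 33/76 = 43.4% → the multi-step checkout
Flow B wins each traffic group but the multi-step checkout wins overall — the comparison reverses. Flow B's sessions skew toward social, which has a lower base rate.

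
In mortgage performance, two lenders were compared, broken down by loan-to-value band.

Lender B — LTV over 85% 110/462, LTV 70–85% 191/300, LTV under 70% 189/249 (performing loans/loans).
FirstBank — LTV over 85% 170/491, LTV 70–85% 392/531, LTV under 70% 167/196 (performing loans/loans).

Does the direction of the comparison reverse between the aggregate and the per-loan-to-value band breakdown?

No

LTV over 85%: Lender B 110/462 = 23.8%, FirstBank 170/491 = 34.6% → FirstBank
LTV 70–85%: Lender B 191/300 = 63.7%, FirstBank 392/531 = 73.8% → FirstBank
LTV under 70%: Lender B 189/249 = 75.9%, FirstBank 167/196 = 85.2% → FirstBank
Overall: Lender B 490/1011 = 48.5%, FirstBank 729/1218 = 59.9% → FirstBank
FirstBank wins overall and in every loan-to-value group — no reversal.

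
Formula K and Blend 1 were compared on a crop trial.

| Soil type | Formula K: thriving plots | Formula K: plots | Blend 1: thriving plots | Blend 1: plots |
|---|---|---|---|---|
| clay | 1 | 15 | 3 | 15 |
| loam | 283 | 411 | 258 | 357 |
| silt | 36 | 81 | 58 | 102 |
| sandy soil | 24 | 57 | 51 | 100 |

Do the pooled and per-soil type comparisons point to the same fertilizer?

Clay: Formula K 1/15 = 6.7%, Blend 1 3/15 = 20.0% → Blend 1
Loam: Formula K 283/411 = 68.9%, Blend 1 258/357 = 72.3% → Blend 1
Silt: Formula K 36/81 = 44.4%, Blend 1 58/102 = 56.9% → Blend 1
Sandy soil: Formula K 24/57 = 42.1%, Blend 1 51/100 = 51.0% → Blend 1
Overall: Formula K 344/564 = 61.0%, Blend 1 370/574 = 64.5% → Blend 1
Blend 1 wins overall and in every soil group — no reversal.

Yes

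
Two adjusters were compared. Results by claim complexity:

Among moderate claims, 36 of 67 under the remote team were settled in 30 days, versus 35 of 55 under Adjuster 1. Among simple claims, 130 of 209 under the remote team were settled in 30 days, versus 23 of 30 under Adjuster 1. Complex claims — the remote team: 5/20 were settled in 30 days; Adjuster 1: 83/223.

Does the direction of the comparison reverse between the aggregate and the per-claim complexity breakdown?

Moderate: the remote team 36/67 = 53.7%, Adjuster 1 35/55 = 63.6% → Adjuster 1
Simple: the remote team 130/209 = 62.2%, Adjuster 1 23/30 = 76.7% → Adjuster 1
Complex: the remote team 5/20 = 25.0%, Adjuster 1 83/223 = 37.2% → Adjuster 1
Overall: the remote team 171/296 = 57.8%, Adjuster 1 141/308 = 45.8% → the remote team
Adjuster 1 wins each claim group but the remote team wins overall — the comparison reverses. Adjuster 1's claims skew toward complex, which has a lower base rate.

Yes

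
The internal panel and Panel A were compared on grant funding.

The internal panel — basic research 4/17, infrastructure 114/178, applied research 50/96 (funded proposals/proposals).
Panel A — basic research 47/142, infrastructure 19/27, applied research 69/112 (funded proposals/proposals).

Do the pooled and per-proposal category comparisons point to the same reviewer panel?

Basic research: the internal panel 4/17 = 23.5%, Panel A 47/142 = 33.1% → Panel A
Infrastructure: the internal panel 114/178 = 64.0%, Panel A 19/27 = 70.4% → Panel A
Applied research: the internal panel 50/96 = 52.1%, Panel A 69/112 = 61.6% → Panel A
Overall: the internal panel 168/291 = 57.7%, Panel A 135/281 = 48.0% → the internal panel
Panel A wins each proposal group but the internal panel wins overall — the comparison reverses. Panel A's proposals skew toward basic research, which has a lower base rate.

No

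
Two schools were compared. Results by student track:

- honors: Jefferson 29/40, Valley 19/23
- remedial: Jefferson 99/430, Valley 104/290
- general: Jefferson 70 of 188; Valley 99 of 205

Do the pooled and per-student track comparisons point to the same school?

Honors: Jefferson 29/40 = 72.5%, Valley 19/23 = 82.6% → Valley
Remedial: Jefferson 99/430 = 23.0%, Valley 104/290 = 35.9% → Valley
General: Jefferson 70/188 = 37.2%, Valley 99/205 = 48.3% → Valley
Overall: Jefferson 198/658 = 30.1%, Valley 222/518 = 42.9% → Valley
Valley wins overall and in every student group — no reversal.

Yes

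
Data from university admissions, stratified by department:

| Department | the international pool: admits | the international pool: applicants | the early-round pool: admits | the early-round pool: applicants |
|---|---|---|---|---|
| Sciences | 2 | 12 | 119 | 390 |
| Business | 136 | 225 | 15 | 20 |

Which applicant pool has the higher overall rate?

the international pool

Sciences: the international pool 2/12 = 16.7%, the early-round pool 119/390 = 30.5% → the early-round pool
Business: the international pool 136/225 = 60.4%, the early-round pool 15/20 = 75.0% → the early-round pool
Overall: the international pool 138/237 = 58.2%, the early-round pool 134/410 = 32.7% → the international pool
(The early-round pool wins every department group but the international pool wins overall — the early-round pool's applicants skew toward the low-rate Sciences group.)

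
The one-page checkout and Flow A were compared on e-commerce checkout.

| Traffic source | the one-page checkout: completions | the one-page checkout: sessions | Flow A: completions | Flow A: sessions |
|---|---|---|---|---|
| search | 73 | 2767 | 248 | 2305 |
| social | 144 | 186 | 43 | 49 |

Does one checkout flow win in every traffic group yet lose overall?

No

Search: the one-page checkout 73/2767 = 2.6%, Flow A 248/2305 = 10.8% → Flow A
Social: the one-page checkout 144/186 = 77.4%, Flow A 43/49 = 87.8% → Flow A
Overall: the one-page checkout 217/2953 = 7.3%, Flow A 291/2354 = 12.4% → Flow A
Flow A wins overall and in every traffic group — no reversal.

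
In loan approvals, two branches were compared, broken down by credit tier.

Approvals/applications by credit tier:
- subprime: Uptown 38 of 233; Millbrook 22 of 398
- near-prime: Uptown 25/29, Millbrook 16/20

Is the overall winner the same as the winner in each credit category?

Subprime: Uptown 38/233 = 16.3%, Millbrook 22/398 = 5.5% → Uptown
Near-prime: Uptown 25/29 = 86.2%, Millbrook 16/20 = 80.0% → Uptown
Overall: Uptown 63/262 = 24.0%, Millbrook 38/418 = 9.1% → Uptown
Uptown wins overall and in every credit group — no reversal.

Yes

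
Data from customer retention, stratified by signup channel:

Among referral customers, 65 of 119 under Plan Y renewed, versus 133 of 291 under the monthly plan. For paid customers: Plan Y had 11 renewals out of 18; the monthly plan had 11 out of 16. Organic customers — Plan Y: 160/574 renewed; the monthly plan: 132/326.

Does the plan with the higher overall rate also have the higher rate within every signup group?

No

Referral: Plan Y 65/119 = 54.6%, the monthly plan 133/291 = 45.7% → Plan Y
Paid: Plan Y 11/18 = 61.1%, the monthly plan 11/16 = 68.8% → the monthly plan
Organic: Plan Y 160/574 = 27.9%, the monthly plan 132/326 = 40.5% → the monthly plan
Overall: Plan Y 236/711 = 33.2%, the monthly plan 276/633 = 43.6% → the monthly plan
Neither sweeps: Plan Y wins 1 of 3 groups, the monthly plan wins 2. The monthly plan wins overall but not every group — no Simpson reversal.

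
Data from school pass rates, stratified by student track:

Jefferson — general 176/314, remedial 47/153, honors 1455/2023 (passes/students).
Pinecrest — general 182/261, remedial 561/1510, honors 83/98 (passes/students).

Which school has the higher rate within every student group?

Pinecrest

General: Jefferson 176/314 = 56.1%, Pinecrest 182/261 = 69.7% → Pinecrest
Remedial: Jefferson 47/153 = 30.7%, Pinecrest 561/1510 = 37.2% → Pinecrest
Honors: Jefferson 1455/2023 = 71.9%, Pinecrest 83/98 = 84.7% → Pinecrest
Pinecrest has the higher rate in all 3 groups.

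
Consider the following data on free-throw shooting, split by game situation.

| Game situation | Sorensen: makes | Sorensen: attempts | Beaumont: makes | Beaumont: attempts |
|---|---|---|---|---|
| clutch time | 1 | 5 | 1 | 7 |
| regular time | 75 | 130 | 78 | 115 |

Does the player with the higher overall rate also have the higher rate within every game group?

No

Clutch time: Sorensen 1/5 = 20.0%, Beaumont 1/7 = 14.3% → Sorensen
Regular time: Sorensen 75/130 = 57.7%, Beaumont 78/115 = 67.8% → Beaumont
Overall: Sorensen 76/135 = 56.3%, Beaumont 79/122 = 64.8% → Beaumont
Neither sweeps: Sorensen wins 1 of 2 groups, Beaumont wins 1. Beaumont wins overall but not every group — no Simpson reversal.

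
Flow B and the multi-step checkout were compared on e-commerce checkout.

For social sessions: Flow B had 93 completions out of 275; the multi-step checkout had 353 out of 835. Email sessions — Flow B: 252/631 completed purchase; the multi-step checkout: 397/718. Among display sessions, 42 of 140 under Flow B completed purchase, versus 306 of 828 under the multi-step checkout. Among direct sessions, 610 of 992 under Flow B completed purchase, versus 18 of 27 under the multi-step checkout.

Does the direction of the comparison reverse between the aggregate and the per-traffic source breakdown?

Yes

Social: Flow B 93/275 = 33.8%, the multi-step checkout 353/835 = 42.3% → the multi-step checkout
Email: Flow B 252/631 = 39.9%, the multi-step checkout 397/718 = 55.3% → the multi-step checkout
Display: Flow B 42/140 = 30.0%, the multi-step checkout 306/828 = 37.0% → the multi-step checkout
Direct: Flow B 610/992 = 61.5%, the multi-step checkout 18/27 = 66.7% → the multi-step checkout
Overall: Flow B 997/2038 = 48.9%, the multi-step checkout 1074/2408 = 44.6% → Flow B
The multi-step checkout wins each traffic group but Flow B wins overall — the comparison reverses. The multi-step checkout's sessions skew toward display, which has a lower base rate.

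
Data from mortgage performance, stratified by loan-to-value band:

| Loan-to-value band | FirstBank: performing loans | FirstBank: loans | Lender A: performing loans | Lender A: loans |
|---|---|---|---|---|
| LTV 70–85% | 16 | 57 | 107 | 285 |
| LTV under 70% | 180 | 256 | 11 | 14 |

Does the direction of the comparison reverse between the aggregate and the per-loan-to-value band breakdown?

LTV 70–85%: FirstBank 16/57 = 28.1%, Lender A 107/285 = 37.5% → Lender A
LTV under 70%: FirstBank 180/256 = 70.3%, Lender A 11/14 = 78.6% → Lender A
Overall: FirstBank 196/313 = 62.6%, Lender A 118/299 = 39.5% → FirstBank
Lender A wins each loan-to-value group but FirstBank wins overall — the comparison reverses. Lender A's loans skew toward LTV 70–85%, which has a lower base rate.

Yes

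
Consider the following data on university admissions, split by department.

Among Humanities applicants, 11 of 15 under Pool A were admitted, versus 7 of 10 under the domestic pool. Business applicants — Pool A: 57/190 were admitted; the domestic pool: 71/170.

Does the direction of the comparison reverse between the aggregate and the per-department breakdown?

No

Humanities: Pool A 11/15 = 73.3%, the domestic pool 7/10 = 70.0% → Pool A
Business: Pool A 57/190 = 30.0%, the domestic pool 71/170 = 41.8% → the domestic pool
Overall: Pool A 68/205 = 33.2%, the domestic pool 78/180 = 43.3% → the domestic pool
Neither sweeps: Pool A wins 1 of 2 groups, the domestic pool wins 1. The domestic pool wins overall but not every group — no Simpson reversal.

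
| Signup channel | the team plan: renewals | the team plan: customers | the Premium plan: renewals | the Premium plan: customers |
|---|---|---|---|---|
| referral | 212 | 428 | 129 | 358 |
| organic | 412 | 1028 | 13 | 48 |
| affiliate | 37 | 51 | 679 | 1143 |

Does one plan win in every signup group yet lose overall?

Yes

Referral: the team plan 212/428 = 49.5%, the Premium plan 129/358 = 36.0% → the team plan
Organic: the team plan 412/1028 = 40.1%, the Premium plan 13/48 = 27.1% → the team plan
Affiliate: the team plan 37/51 = 72.5%, the Premium plan 679/1143 = 59.4% → the team plan
Overall: the team plan 661/1507 = 43.9%, the Premium plan 821/1549 = 53.0% → the Premium plan
The team plan wins each signup group but the Premium plan wins overall — the comparison reverses. The team plan's customers skew toward organic, which has a lower base rate.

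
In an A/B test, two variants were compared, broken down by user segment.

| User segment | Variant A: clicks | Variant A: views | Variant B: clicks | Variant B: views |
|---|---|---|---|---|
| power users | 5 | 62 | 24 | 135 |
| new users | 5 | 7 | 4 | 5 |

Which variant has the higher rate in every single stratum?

Variant B

Power users: Variant A 5/62 = 8.1%, Variant B 24/135 = 17.8% → Variant B
New users: Variant A 5/7 = 71.4%, Variant B 4/5 = 80.0% → Variant B
Variant B has the higher rate in both groups.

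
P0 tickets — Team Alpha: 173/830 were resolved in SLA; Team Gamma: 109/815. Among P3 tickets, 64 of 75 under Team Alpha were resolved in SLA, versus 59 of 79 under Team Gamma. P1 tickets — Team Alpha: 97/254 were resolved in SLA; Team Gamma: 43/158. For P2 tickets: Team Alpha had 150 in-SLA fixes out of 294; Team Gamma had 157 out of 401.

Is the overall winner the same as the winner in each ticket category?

Yes

P0: Team Alpha 173/830 = 20.8%, Team Gamma 109/815 = 13.4% → Team Alpha
P3: Team Alpha 64/75 = 85.3%, Team Gamma 59/79 = 74.7% → Team Alpha
P1: Team Alpha 97/254 = 38.2%, Team Gamma 43/158 = 27.2% → Team Alpha
P2: Team Alpha 150/294 = 51.0%, Team Gamma 157/401 = 39.2% → Team Alpha
Overall: Team Alpha 484/1453 = 33.3%, Team Gamma 368/1453 = 25.3% → Team Alpha
Team Alpha wins overall and in every ticket group — no reversal.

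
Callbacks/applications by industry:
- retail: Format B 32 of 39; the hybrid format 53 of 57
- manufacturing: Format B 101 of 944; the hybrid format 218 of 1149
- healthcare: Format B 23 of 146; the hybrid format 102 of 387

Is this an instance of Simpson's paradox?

No

Retail: Format B 32/39 = 82.1%, the hybrid format 53/57 = 93.0% → the hybrid format
Manufacturing: Format B 101/944 = 10.7%, the hybrid format 218/1149 = 19.0% → the hybrid format
Healthcare: Format B 23/146 = 15.8%, the hybrid format 102/387 = 26.4% → the hybrid format
Overall: Format B 156/1129 = 13.8%, the hybrid format 373/1593 = 23.4% → the hybrid format
The hybrid format wins overall and in every industry group — no reversal.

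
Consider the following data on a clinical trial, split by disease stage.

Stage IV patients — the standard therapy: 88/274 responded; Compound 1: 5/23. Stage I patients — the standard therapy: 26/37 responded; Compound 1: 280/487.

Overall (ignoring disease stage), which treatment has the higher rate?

Compound 1

Stage IV: the standard therapy 88/274 = 32.1%, Compound 1 5/23 = 21.7% → the standard therapy
Stage I: the standard therapy 26/37 = 70.3%, Compound 1 280/487 = 57.5% → the standard therapy
Overall: the standard therapy 114/311 = 36.7%, Compound 1 285/510 = 55.9% → Compound 1
(The standard therapy wins every disease group but Compound 1 wins overall — the standard therapy's patients skew toward the low-rate stage IV group.)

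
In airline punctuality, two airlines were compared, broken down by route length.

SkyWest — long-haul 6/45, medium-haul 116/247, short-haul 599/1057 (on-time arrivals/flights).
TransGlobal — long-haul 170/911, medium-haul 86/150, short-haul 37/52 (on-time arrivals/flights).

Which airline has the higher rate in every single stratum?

Long-haul: SkyWest 6/45 = 13.3%, TransGlobal 170/911 = 18.7% → TransGlobal
Medium-haul: SkyWest 116/247 = 47.0%, TransGlobal 86/150 = 57.3% → TransGlobal
Short-haul: SkyWest 599/1057 = 56.7%, TransGlobal 37/52 = 71.2% → TransGlobal
TransGlobal has the higher rate in all 3 groups.

TransGlobal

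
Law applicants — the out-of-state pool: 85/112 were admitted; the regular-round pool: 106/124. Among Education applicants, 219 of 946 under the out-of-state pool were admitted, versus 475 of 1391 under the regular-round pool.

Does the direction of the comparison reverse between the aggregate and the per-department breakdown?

Law: the out-of-state pool 85/112 = 75.9%, the regular-round pool 106/124 = 85.5% → the regular-round pool
Education: the out-of-state pool 219/946 = 23.2%, the regular-round pool 475/1391 = 34.1% → the regular-round pool
Overall: the out-of-state pool 304/1058 = 28.7%, the regular-round pool 581/1515 = 38.3% → the regular-round pool
The regular-round pool wins overall and in every department group — no reversal.

No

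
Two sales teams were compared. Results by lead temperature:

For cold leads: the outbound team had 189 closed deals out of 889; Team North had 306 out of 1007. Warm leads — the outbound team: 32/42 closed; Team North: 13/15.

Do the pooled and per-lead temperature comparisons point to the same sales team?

Cold: the outbound team 189/889 = 21.3%, Team North 306/1007 = 30.4% → Team North
Warm: the outbound team 32/42 = 76.2%, Team North 13/15 = 86.7% → Team North
Overall: the outbound team 221/931 = 23.7%, Team North 319/1022 = 31.2% → Team North
Team North wins overall and in every lead group — no reversal.

Yes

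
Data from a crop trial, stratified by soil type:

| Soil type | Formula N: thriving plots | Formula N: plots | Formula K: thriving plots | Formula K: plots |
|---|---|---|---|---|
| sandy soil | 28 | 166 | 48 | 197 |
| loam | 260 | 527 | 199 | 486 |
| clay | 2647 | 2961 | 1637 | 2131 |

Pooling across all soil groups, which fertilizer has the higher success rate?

Sandy soil: Formula N 28/166 = 16.9%, Formula K 48/197 = 24.4% → Formula K
Loam: Formula N 260/527 = 49.3%, Formula K 199/486 = 40.9% → Formula N
Clay: Formula N 2647/2961 = 89.4%, Formula K 1637/2131 = 76.8% → Formula N
Overall: Formula N 2935/3654 = 80.3%, Formula K 1884/2814 = 67.0% → Formula N
(Neither sweeps every soil group, but Formula N has the higher pooled rate.)

Formula N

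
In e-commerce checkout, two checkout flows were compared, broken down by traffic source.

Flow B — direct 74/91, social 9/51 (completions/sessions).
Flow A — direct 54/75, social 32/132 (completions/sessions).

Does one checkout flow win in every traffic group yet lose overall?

Direct: Flow B 74/91 = 81.3%, Flow A 54/75 = 72.0% → Flow B
Social: Flow B 9/51 = 17.6%, Flow A 32/132 = 24.2% → Flow A
Overall: Flow B 83/142 = 58.5%, Flow A 86/207 = 41.5% → Flow B
Neither sweeps: Flow B wins 1 of 2 groups, Flow A wins 1. Flow B wins overall but not every group — no Simpson reversal.

No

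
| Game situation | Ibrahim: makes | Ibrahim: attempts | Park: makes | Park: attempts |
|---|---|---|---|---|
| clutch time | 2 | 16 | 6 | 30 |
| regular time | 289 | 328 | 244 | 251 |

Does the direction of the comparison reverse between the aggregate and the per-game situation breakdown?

Clutch time: Ibrahim 2/16 = 12.5%, Park 6/30 = 20.0% → Park
Regular time: Ibrahim 289/328 = 88.1%, Park 244/251 = 97.2% → Park
Overall: Ibrahim 291/344 = 84.6%, Park 250/281 = 89.0% → Park
Park wins overall and in every game group — no reversal.

No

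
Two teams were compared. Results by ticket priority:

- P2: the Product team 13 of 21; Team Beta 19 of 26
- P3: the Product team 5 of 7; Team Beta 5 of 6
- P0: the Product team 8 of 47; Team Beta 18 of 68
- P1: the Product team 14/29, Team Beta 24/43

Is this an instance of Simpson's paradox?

No

P2: the Product team 13/21 = 61.9%, Team Beta 19/26 = 73.1% → Team Beta
P3: the Product team 5/7 = 71.4%, Team Beta 5/6 = 83.3% → Team Beta
P0: the Product team 8/47 = 17.0%, Team Beta 18/68 = 26.5% → Team Beta
P1: the Product team 14/29 = 48.3%, Team Beta 24/43 = 55.8% → Team Beta
Overall: the Product team 40/104 = 38.5%, Team Beta 66/143 = 46.2% → Team Beta
Team Beta wins overall and in every ticket group — no reversal.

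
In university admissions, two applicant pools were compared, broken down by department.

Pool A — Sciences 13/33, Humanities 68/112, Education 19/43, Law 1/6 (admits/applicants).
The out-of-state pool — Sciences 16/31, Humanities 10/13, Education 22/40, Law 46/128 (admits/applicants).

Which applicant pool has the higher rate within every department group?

Sciences: Pool A 13/33 = 39.4%, the out-of-state pool 16/31 = 51.6% → the out-of-state pool
Humanities: Pool A 68/112 = 60.7%, the out-of-state pool 10/13 = 76.9% → the out-of-state pool
Education: Pool A 19/43 = 44.2%, the out-of-state pool 22/40 = 55.0% → the out-of-state pool
Law: Pool A 1/6 = 16.7%, the out-of-state pool 46/128 = 35.9% → the out-of-state pool
The out-of-state pool has the higher rate in all 4 groups.

the out-of-state pool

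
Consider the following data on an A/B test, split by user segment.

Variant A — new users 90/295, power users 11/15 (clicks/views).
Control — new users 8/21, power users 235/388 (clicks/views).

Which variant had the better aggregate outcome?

Control

New users: Variant A 90/295 = 30.5%, Control 8/21 = 38.1% → Control
Power users: Variant A 11/15 = 73.3%, Control 235/388 = 60.6% → Variant A
Overall: Variant A 101/310 = 32.6%, Control 243/409 = 59.4% → Control
(Neither sweeps every user group, but Control has the higher pooled rate.)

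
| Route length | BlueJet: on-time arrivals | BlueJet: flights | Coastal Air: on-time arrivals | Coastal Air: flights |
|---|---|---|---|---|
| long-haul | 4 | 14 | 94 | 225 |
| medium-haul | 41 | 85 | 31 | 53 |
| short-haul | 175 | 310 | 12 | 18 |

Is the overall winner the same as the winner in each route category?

Long-haul: BlueJet 4/14 = 28.6%, Coastal Air 94/225 = 41.8% → Coastal Air
Medium-haul: BlueJet 41/85 = 48.2%, Coastal Air 31/53 = 58.5% → Coastal Air
Short-haul: BlueJet 175/310 = 56.5%, Coastal Air 12/18 = 66.7% → Coastal Air
Overall: BlueJet 220/409 = 53.8%, Coastal Air 137/296 = 46.3% → BlueJet
Coastal Air wins each route group but BlueJet wins overall — the comparison reverses. Coastal Air's flights skew toward long-haul, which has a lower base rate.

No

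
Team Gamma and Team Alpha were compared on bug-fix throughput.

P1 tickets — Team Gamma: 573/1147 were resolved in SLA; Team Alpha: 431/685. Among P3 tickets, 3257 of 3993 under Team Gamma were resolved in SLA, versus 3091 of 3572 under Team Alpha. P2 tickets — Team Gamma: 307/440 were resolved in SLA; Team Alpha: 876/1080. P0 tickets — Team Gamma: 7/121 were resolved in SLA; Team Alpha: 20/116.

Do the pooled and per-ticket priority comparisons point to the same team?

Yes

P1: Team Gamma 573/1147 = 50.0%, Team Alpha 431/685 = 62.9% → Team Alpha
P3: Team Gamma 3257/3993 = 81.6%, Team Alpha 3091/3572 = 86.5% → Team Alpha
P2: Team Gamma 307/440 = 69.8%, Team Alpha 876/1080 = 81.1% → Team Alpha
P0: Team Gamma 7/121 = 5.8%, Team Alpha 20/116 = 17.2% → Team Alpha
Overall: Team Gamma 4144/5701 = 72.7%, Team Alpha 4418/5453 = 81.0% → Team Alpha
Team Alpha wins overall and in every ticket group — no reversal.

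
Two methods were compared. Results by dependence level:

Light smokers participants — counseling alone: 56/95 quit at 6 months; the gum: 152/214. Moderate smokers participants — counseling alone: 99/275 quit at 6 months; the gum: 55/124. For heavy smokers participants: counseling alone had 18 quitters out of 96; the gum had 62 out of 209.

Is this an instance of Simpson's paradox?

No

Light smokers: counseling alone 56/95 = 58.9%, the gum 152/214 = 71.0% → the gum
Moderate smokers: counseling alone 99/275 = 36.0%, the gum 55/124 = 44.4% → the gum
Heavy smokers: counseling alone 18/96 = 18.8%, the gum 62/209 = 29.7% → the gum
Overall: counseling alone 173/466 = 37.1%, the gum 269/547 = 49.2% → the gum
The gum wins overall and in every dependence group — no reversal.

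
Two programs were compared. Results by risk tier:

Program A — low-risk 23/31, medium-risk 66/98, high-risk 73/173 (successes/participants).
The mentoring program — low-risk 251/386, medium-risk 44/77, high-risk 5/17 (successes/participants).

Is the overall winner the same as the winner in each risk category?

Low-risk: Program A 23/31 = 74.2%, the mentoring program 251/386 = 65.0% → Program A
Medium-risk: Program A 66/98 = 67.3%, the mentoring program 44/77 = 57.1% → Program A
High-risk: Program A 73/173 = 42.2%, the mentoring program 5/17 = 29.4% → Program A
Overall: Program A 162/302 = 53.6%, the mentoring program 300/480 = 62.5% → the mentoring program
Program A wins each risk group but the mentoring program wins overall — the comparison reverses. Program A's participants skew toward high-risk, which has a lower base rate.

No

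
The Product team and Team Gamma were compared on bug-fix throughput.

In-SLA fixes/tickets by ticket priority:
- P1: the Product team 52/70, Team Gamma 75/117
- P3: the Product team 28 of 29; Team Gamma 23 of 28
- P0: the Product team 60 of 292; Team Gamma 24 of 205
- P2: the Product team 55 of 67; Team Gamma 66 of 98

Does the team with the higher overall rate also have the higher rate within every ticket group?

P1: the Product team 52/70 = 74.3%, Team Gamma 75/117 = 64.1% → the Product team
P3: the Product team 28/29 = 96.6%, Team Gamma 23/28 = 82.1% → the Product team
P0: the Product team 60/292 = 20.5%, Team Gamma 24/205 = 11.7% → the Product team
P2: the Product team 55/67 = 82.1%, Team Gamma 66/98 = 67.3% → the Product team
Overall: the Product team 195/458 = 42.6%, Team Gamma 188/448 = 42.0% → the Product team
The Product team wins overall and in every ticket group — no reversal.

Yes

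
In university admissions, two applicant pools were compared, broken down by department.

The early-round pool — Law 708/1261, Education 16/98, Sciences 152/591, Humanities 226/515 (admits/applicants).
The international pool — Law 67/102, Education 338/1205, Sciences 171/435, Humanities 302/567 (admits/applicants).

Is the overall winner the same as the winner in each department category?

Law: the early-round pool 708/1261 = 56.1%, the international pool 67/102 = 65.7% → the international pool
Education: the early-round pool 16/98 = 16.3%, the international pool 338/1205 = 28.0% → the international pool
Sciences: the early-round pool 152/591 = 25.7%, the international pool 171/435 = 39.3% → the international pool
Humanities: the early-round pool 226/515 = 43.9%, the international pool 302/567 = 53.3% → the international pool
Overall: the early-round pool 1102/2465 = 44.7%, the international pool 878/2309 = 38.0% → the early-round pool
The international pool wins each department group but the early-round pool wins overall — the comparison reverses. The international pool's applicants skew toward Education, which has a lower base rate.

No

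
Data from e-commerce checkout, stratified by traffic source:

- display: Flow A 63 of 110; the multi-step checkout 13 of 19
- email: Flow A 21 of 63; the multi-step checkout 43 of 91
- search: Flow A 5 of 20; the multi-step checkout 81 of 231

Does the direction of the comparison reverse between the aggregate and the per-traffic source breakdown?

Display: Flow A 63/110 = 57.3%, the multi-step checkout 13/19 = 68.4% → the multi-step checkout
Email: Flow A 21/63 = 33.3%, the multi-step checkout 43/91 = 47.3% → the multi-step checkout
Search: Flow A 5/20 = 25.0%, the multi-step checkout 81/231 = 35.1% → the multi-step checkout
Overall: Flow A 89/193 = 46.1%, the multi-step checkout 137/341 = 40.2% → Flow A
The multi-step checkout wins each traffic group but Flow A wins overall — the comparison reverses. The multi-step checkout's sessions skew toward search, which has a lower base rate.

Yes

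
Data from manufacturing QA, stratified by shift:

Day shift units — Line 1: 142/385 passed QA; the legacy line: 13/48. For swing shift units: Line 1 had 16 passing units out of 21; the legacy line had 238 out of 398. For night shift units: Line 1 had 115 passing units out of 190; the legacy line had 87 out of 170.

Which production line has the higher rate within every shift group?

Line 1

Day shift: Line 1 142/385 = 36.9%, the legacy line 13/48 = 27.1% → Line 1
Swing shift: Line 1 16/21 = 76.2%, the legacy line 238/398 = 59.8% → Line 1
Night shift: Line 1 115/190 = 60.5%, the legacy line 87/170 = 51.2% → Line 1
Line 1 has the higher rate in all 3 groups.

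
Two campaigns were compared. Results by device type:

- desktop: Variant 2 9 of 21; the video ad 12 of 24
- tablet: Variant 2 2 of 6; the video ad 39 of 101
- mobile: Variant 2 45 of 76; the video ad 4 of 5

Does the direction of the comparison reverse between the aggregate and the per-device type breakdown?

Desktop: Variant 2 9/21 = 42.9%, the video ad 12/24 = 50.0% → the video ad
Tablet: Variant 2 2/6 = 33.3%, the video ad 39/101 = 38.6% → the video ad
Mobile: Variant 2 45/76 = 59.2%, the video ad 4/5 = 80.0% → the video ad
Overall: Variant 2 56/103 = 54.4%, the video ad 55/130 = 42.3% → Variant 2
The video ad wins each device group but Variant 2 wins overall — the comparison reverses. The video ad's impressions skew toward tablet, which has a lower base rate.

Yes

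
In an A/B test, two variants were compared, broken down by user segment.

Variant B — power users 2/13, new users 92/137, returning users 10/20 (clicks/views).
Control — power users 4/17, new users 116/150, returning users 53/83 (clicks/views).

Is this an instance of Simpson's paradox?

No

Power users: Variant B 2/13 = 15.4%, Control 4/17 = 23.5% → Control
New users: Variant B 92/137 = 67.2%, Control 116/150 = 77.3% → Control
Returning users: Variant B 10/20 = 50.0%, Control 53/83 = 63.9% → Control
Overall: Variant B 104/170 = 61.2%, Control 173/250 = 69.2% → Control
Control wins overall and in every user group — no reversal.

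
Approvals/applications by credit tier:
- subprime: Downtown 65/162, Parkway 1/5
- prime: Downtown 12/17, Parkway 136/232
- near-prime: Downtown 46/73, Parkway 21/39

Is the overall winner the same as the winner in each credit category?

Subprime: Downtown 65/162 = 40.1%, Parkway 1/5 = 20.0% → Downtown
Prime: Downtown 12/17 = 70.6%, Parkway 136/232 = 58.6% → Downtown
Near-prime: Downtown 46/73 = 63.0%, Parkway 21/39 = 53.8% → Downtown
Overall: Downtown 123/252 = 48.8%, Parkway 158/276 = 57.2% → Parkway
Downtown wins each credit group but Parkway wins overall — the comparison reverses. Downtown's applications skew toward subprime, which has a lower base rate.

No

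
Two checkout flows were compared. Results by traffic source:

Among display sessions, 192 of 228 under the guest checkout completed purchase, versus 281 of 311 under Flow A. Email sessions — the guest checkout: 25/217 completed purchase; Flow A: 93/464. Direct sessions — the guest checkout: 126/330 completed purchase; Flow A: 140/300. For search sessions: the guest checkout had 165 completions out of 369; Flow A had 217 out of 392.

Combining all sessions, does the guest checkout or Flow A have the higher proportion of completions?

Display: the guest checkout 192/228 = 84.2%, Flow A 281/311 = 90.4% → Flow A
Email: the guest checkout 25/217 = 11.5%, Flow A 93/464 = 20.0% → Flow A
Direct: the guest checkout 126/330 = 38.2%, Flow A 140/300 = 46.7% → Flow A
Search: the guest checkout 165/369 = 44.7%, Flow A 217/392 = 55.4% → Flow A
Overall: the guest checkout 508/1144 = 44.4%, Flow A 731/1467 = 49.8% → Flow A

Flow A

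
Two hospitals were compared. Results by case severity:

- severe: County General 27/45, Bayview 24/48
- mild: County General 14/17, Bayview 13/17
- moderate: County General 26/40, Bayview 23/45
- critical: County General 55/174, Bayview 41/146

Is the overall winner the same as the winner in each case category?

Yes

Severe: County General 27/45 = 60.0%, Bayview 24/48 = 50.0% → County General
Mild: County General 14/17 = 82.4%, Bayview 13/17 = 76.5% → County General
Moderate: County General 26/40 = 65.0%, Bayview 23/45 = 51.1% → County General
Critical: County General 55/174 = 31.6%, Bayview 41/146 = 28.1% → County General
Overall: County General 122/276 = 44.2%, Bayview 101/256 = 39.5% → County General
County General wins overall and in every case group — no reversal.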